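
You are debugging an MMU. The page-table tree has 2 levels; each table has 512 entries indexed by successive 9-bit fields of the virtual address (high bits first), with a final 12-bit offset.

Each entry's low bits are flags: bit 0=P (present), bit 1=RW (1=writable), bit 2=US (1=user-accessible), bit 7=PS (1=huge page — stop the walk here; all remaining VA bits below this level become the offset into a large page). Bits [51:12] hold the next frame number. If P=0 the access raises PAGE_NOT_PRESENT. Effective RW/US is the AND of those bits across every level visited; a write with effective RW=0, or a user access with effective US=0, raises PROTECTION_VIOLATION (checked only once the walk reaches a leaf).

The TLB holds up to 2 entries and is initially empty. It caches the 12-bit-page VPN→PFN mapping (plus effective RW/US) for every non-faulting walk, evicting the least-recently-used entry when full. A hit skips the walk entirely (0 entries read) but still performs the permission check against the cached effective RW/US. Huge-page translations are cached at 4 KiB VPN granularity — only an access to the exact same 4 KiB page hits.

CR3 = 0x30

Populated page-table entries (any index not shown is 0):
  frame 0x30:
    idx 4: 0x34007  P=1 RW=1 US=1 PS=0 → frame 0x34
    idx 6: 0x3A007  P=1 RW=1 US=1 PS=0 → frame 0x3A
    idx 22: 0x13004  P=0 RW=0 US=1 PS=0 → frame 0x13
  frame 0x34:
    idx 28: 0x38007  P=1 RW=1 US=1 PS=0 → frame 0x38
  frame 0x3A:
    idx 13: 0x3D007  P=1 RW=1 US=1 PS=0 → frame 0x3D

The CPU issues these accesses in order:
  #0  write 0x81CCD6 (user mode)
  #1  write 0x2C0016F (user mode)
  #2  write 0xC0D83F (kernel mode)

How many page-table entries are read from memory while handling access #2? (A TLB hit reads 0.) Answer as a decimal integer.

Trace:
#0 VA=0x81CCD6 (w,user):
  [0] read 0x30 idx=4: raw=0x34007 flags P=1 W=1 U=1 S=0
  [1] read 0x34 idx=28: raw=0x38007 flags P=1 W=1 U=1 S=0
  → PA=0x38CD6  (2 entries read)
#1 VA=0x2C0016F (w,user):
  [0] read 0x30 idx=22: raw=0x13004 flags P=0 W=0 U=1 S=0
  ⇒ fault: PAGE_NOT_PRESENT  — 1 lookups
#2 VA=0xC0D83F (w,kernel):
  [0] read 0x30 idx=6: raw=0x3A007 flags P=1 W=1 U=1 S=0
  [1] read 0x3A idx=13: raw=0x3D007 flags P=1 W=1 U=1 S=0
  → PA=0x3D83F  (2 entries read)

Entries read for #2: 2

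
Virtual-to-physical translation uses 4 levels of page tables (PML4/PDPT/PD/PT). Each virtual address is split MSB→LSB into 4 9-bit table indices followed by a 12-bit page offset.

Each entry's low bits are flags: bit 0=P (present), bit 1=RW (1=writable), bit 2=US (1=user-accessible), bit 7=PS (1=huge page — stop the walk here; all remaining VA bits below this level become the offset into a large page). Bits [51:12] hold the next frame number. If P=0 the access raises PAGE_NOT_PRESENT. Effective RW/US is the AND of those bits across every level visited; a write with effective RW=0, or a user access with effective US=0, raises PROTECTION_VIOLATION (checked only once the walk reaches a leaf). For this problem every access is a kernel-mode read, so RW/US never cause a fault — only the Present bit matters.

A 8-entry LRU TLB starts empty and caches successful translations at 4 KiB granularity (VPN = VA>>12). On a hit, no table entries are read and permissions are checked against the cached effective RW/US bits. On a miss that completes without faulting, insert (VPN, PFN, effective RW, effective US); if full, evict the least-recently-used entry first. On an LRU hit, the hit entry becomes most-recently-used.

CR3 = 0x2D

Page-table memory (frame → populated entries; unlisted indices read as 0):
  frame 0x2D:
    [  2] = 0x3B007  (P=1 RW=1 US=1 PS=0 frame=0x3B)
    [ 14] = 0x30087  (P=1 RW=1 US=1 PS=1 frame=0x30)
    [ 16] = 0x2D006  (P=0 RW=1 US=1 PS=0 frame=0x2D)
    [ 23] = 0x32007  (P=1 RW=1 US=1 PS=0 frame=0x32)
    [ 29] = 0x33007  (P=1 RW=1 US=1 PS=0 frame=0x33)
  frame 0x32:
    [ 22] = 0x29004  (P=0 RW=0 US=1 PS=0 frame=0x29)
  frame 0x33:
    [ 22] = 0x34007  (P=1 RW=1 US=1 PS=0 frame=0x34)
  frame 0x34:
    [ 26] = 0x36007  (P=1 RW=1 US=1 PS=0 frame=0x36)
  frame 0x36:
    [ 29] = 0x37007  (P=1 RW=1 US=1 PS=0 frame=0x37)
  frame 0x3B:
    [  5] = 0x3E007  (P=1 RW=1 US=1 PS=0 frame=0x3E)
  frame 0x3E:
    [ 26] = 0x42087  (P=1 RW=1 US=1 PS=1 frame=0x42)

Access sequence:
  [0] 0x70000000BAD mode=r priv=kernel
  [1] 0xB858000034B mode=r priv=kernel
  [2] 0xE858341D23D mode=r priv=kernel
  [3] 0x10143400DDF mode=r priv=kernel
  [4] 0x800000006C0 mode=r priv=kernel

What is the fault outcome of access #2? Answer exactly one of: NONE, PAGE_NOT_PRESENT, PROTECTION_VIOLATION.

Trace:
#0 VA=0x70000000BAD (r,kernel):
  L0 @0x2D[14] → 0x30087  P=1,RW=1,US=1,PS=1
  → PA=0x30BAD (huge @L0)  (1 entries read)
#1 VA=0xB858000034B (r,kernel):
  L0 @0x2D[23] → 0x32007  P=1,RW=1,US=1,PS=0
  L1 @0x32[22] → 0x29004  P=0,RW=0,US=1,PS=0
  → PAGE_NOT_PRESENT  (2 entries read)
#2 VA=0xE858341D23D (r,kernel):
  L0 @0x2D[29] → 0x33007  P=1,RW=1,US=1,PS=0
  L1 @0x33[22] → 0x34007  P=1,RW=1,US=1,PS=0
  L2 @0x34[26] → 0x36007  P=1,RW=1,US=1,PS=0
  L3 @0x36[29] → 0x37007  P=1,RW=1,US=1,PS=0
  → PA=0x3723D  (4 entries read)
#3 VA=0x10143400DDF (r,kernel):
  L0 @0x2D[2] → 0x3B007  P=1,RW=1,US=1,PS=0
  L1 @0x3B[5] → 0x3E007  P=1,RW=1,US=1,PS=0
  L2 @0x3E[26] → 0x42087  P=1,RW=1,US=1,PS=1
  → PA=0x42DDF (huge @L2)  (3 entries read)
#4 VA=0x800000006C0 (r,kernel):
  L0 @0x2D[16] → 0x2D006  P=0,RW=1,US=1,PS=0
  → PAGE_NOT_PRESENT  (1 entries read)

Access #2 fault: NONE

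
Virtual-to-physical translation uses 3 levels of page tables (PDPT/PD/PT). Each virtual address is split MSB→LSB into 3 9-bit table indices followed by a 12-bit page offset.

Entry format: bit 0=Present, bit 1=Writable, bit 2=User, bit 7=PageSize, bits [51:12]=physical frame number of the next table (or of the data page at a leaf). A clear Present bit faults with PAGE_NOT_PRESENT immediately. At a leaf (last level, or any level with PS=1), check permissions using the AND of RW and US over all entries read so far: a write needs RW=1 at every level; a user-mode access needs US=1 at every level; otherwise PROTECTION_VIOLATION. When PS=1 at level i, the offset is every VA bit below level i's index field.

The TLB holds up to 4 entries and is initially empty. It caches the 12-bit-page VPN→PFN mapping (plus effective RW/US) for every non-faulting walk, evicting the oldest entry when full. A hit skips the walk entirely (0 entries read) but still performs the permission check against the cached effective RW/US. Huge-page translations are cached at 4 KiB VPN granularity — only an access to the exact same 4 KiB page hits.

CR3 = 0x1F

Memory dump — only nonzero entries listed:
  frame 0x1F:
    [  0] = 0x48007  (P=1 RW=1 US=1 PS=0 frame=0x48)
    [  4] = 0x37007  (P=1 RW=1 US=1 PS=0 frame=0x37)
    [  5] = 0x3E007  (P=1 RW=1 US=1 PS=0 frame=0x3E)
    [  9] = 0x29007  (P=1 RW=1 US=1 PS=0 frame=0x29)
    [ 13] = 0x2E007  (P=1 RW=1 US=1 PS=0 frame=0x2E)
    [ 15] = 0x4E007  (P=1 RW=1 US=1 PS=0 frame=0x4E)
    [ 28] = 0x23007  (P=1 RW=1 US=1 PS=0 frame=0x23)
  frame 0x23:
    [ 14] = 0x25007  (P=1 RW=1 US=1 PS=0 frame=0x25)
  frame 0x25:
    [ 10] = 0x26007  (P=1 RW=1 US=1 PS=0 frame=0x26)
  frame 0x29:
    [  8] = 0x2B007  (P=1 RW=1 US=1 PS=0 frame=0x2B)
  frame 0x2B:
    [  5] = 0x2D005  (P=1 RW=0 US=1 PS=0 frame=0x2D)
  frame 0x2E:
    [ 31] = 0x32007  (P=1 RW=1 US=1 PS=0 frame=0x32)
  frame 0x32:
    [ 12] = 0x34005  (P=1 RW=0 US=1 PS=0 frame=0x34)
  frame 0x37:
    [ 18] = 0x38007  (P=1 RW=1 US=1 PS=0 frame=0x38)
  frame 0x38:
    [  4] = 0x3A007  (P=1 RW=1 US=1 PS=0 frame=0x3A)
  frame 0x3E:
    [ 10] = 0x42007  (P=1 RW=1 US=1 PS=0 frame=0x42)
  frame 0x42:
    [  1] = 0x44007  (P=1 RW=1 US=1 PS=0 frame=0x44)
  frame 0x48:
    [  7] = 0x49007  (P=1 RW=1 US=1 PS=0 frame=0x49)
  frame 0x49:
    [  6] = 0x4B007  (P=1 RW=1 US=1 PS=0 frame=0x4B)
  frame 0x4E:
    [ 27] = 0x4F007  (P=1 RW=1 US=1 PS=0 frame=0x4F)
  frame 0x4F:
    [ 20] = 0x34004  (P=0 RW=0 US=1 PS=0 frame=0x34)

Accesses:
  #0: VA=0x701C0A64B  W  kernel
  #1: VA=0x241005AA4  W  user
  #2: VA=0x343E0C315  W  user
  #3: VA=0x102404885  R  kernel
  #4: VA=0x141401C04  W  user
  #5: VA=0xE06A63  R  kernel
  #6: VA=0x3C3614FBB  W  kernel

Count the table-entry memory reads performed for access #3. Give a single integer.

Trace:
#0 VA=0x701C0A64B (w,kernel):
  lvl0: tbl 0x1F, slot 28 ⇒ 0x23007 (P1/RW1/US1/PS0)
  lvl1: tbl 0x23, slot 14 ⇒ 0x25007 (P1/RW1/US1/PS0)
  lvl2: tbl 0x25, slot 10 ⇒ 0x26007 (P1/RW1/US1/PS0)
  → PA=0x2664B  (3 entries read)
#1 VA=0x241005AA4 (w,user):
  lvl0: tbl 0x1F, slot 9 ⇒ 0x29007 (P1/RW1/US1/PS0)
  lvl1: tbl 0x29, slot 8 ⇒ 0x2B007 (P1/RW1/US1/PS0)
  lvl2: tbl 0x2B, slot 5 ⇒ 0x2D005 (P1/RW0/US1/PS0)
  ⇒ fault: PROTECTION_VIOLATION  — 3 lookups
#2 VA=0x343E0C315 (w,user):
  lvl0: tbl 0x1F, slot 13 ⇒ 0x2E007 (P1/RW1/US1/PS0)
  lvl1: tbl 0x2E, slot 31 ⇒ 0x32007 (P1/RW1/US1/PS0)
  lvl2: tbl 0x32, slot 12 ⇒ 0x34005 (P1/RW0/US1/PS0)
  ⇒ fault: PROTECTION_VIOLATION  — 3 lookups
#3 VA=0x102404885 (r,kernel):
  lvl0: tbl 0x1F, slot 4 ⇒ 0x37007 (P1/RW1/US1/PS0)
  lvl1: tbl 0x37, slot 18 ⇒ 0x38007 (P1/RW1/US1/PS0)
  lvl2: tbl 0x38, slot 4 ⇒ 0x3A007 (P1/RW1/US1/PS0)
  → PA=0x3A885  (3 entries read)
#4 VA=0x141401C04 (w,user):
  lvl0: tbl 0x1F, slot 5 ⇒ 0x3E007 (P1/RW1/US1/PS0)
  lvl1: tbl 0x3E, slot 10 ⇒ 0x42007 (P1/RW1/US1/PS0)
  lvl2: tbl 0x42, slot 1 ⇒ 0x44007 (P1/RW1/US1/PS0)
  → PA=0x44C04  (3 entries read)
#5 VA=0xE06A63 (r,kernel):
  lvl0: tbl 0x1F, slot 0 ⇒ 0x48007 (P1/RW1/US1/PS0)
  lvl1: tbl 0x48, slot 7 ⇒ 0x49007 (P1/RW1/US1/PS0)
  lvl2: tbl 0x49, slot 6 ⇒ 0x4B007 (P1/RW1/US1/PS0)
  → PA=0x4BA63  (3 entries read)
#6 VA=0x3C3614FBB (w,kernel):
  lvl0: tbl 0x1F, slot 15 ⇒ 0x4E007 (P1/RW1/US1/PS0)
  lvl1: tbl 0x4E, slot 27 ⇒ 0x4F007 (P1/RW1/US1/PS0)
  lvl2: tbl 0x4F, slot 20 ⇒ 0x34004 (P0/RW0/US1/PS0)
  ⇒ fault: PAGE_NOT_PRESENT  — 3 lookups

Entries read for #3: 3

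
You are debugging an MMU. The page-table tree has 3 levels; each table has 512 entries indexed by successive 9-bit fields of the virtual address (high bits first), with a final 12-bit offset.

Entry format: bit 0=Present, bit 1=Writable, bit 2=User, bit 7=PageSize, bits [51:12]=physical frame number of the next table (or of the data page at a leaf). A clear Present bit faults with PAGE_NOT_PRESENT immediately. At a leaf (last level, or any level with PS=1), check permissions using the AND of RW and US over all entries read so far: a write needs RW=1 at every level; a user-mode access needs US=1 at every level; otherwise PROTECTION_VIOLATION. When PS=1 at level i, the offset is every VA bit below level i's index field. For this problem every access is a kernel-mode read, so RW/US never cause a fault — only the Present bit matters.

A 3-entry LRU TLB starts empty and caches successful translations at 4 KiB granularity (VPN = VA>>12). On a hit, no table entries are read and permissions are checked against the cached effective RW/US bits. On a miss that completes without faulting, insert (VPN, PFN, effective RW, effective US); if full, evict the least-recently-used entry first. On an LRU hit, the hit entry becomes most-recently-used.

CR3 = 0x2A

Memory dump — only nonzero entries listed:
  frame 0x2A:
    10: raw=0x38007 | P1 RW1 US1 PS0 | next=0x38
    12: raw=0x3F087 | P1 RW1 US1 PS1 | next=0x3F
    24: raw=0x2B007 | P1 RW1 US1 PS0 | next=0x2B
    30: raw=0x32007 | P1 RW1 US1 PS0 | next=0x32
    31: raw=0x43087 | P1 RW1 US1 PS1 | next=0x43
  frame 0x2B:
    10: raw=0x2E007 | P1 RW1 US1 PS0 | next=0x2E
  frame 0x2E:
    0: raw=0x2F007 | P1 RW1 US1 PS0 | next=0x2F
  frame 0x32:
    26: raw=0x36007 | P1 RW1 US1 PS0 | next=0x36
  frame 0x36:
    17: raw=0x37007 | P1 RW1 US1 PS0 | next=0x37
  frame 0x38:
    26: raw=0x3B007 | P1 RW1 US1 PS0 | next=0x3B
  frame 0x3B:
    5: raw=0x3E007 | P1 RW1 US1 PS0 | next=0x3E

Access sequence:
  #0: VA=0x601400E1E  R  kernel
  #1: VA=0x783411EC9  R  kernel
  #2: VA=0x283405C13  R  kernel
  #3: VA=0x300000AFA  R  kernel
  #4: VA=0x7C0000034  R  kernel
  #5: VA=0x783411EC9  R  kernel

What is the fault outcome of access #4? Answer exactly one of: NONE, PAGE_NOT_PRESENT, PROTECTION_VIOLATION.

Trace:
#0 VA=0x601400E1E (r,kernel):
  L0 @0x2A[24] → 0x2B007  P=1,RW=1,US=1,PS=0
  L1 @0x2B[10] → 0x2E007  P=1,RW=1,US=1,PS=0
  L2 @0x2E[0] → 0x2F007  P=1,RW=1,US=1,PS=0
  ⇒ phys 0x2FE1E  [3 reads]
#1 VA=0x783411EC9 (r,kernel):
  L0 @0x2A[30] → 0x32007  P=1,RW=1,US=1,PS=0
  L1 @0x32[26] → 0x36007  P=1,RW=1,US=1,PS=0
  L2 @0x36[17] → 0x37007  P=1,RW=1,US=1,PS=0
  ⇒ phys 0x37EC9  [3 reads]
#2 VA=0x283405C13 (r,kernel):
  L0 @0x2A[10] → 0x38007  P=1,RW=1,US=1,PS=0
  L1 @0x38[26] → 0x3B007  P=1,RW=1,US=1,PS=0
  L2 @0x3B[5] → 0x3E007  P=1,RW=1,US=1,PS=0
  ⇒ phys 0x3EC13  [3 reads]
#3 VA=0x300000AFA (r,kernel):
  L0 @0x2A[12] → 0x3F087  P=1,RW=1,US=1,PS=1
  ⇒ phys 0x3FAFA (huge @L0)  [1 reads]
#4 VA=0x7C0000034 (r,kernel):
  L0 @0x2A[31] → 0x43087  P=1,RW=1,US=1,PS=1
  ⇒ phys 0x43034 (huge @L0)  [1 reads]
#5 VA=0x783411EC9 (r,kernel):
  L0 @0x2A[30] → 0x32007  P=1,RW=1,US=1,PS=0
  L1 @0x32[26] → 0x36007  P=1,RW=1,US=1,PS=0
  L2 @0x36[17] → 0x37007  P=1,RW=1,US=1,PS=0
  ⇒ phys 0x37EC9  [3 reads]

Access #4 fault: NONE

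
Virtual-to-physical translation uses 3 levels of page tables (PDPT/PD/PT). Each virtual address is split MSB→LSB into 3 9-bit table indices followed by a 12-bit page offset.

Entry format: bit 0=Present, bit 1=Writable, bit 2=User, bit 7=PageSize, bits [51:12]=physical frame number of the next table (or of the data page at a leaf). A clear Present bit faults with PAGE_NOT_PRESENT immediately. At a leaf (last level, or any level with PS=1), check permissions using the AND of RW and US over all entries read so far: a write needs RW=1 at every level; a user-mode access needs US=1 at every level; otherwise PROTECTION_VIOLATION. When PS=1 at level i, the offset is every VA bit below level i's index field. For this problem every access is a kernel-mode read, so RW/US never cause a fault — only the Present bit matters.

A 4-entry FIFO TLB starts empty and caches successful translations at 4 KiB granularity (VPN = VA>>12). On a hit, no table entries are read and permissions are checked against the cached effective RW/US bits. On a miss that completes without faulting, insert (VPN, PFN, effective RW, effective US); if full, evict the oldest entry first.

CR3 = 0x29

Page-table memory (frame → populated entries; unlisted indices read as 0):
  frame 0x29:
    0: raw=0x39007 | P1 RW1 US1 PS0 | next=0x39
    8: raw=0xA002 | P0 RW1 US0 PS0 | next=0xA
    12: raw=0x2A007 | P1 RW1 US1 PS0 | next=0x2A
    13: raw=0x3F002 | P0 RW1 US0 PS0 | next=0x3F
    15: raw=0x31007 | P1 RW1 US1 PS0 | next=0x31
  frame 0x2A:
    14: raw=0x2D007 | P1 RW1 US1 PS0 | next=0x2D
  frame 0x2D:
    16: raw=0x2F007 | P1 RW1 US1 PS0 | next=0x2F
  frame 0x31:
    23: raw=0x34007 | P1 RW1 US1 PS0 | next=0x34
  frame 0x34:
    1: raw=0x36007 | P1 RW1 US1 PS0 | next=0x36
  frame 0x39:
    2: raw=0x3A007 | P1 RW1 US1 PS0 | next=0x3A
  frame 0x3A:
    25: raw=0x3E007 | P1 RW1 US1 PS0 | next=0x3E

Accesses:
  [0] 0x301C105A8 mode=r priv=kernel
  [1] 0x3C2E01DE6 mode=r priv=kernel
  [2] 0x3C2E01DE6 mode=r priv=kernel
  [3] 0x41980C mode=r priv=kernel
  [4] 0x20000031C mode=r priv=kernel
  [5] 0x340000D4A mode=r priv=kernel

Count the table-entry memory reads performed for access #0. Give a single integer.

Trace:
#0 VA=0x301C105A8 (r,kernel):
  L0 @0x29[12] → 0x2A007  P=1,RW=1,US=1,PS=0
  L1 @0x2A[14] → 0x2D007  P=1,RW=1,US=1,PS=0
  L2 @0x2D[16] → 0x2F007  P=1,RW=1,US=1,PS=0
  → PA=0x2F5A8  (3 entries read)
#1 VA=0x3C2E01DE6 (r,kernel):
  L0 @0x29[15] → 0x31007  P=1,RW=1,US=1,PS=0
  L1 @0x31[23] → 0x34007  P=1,RW=1,US=1,PS=0
  L2 @0x34[1] → 0x36007  P=1,RW=1,US=1,PS=0
  → PA=0x36DE6  (3 entries read)
#2 VA=0x3C2E01DE6 (r,kernel):
  TLB hit vpn=0x3C2E01 → PA=0x36DE6
#3 VA=0x41980C (r,kernel):
  L0 @0x29[0] → 0x39007  P=1,RW=1,US=1,PS=0
  L1 @0x39[2] → 0x3A007  P=1,RW=1,US=1,PS=0
  L2 @0x3A[25] → 0x3E007  P=1,RW=1,US=1,PS=0
  → PA=0x3E80C  (3 entries read)
#4 VA=0x20000031C (r,kernel):
  L0 @0x29[8] → 0xA002  P=0,RW=1,US=0,PS=0
  → PAGE_NOT_PRESENT  (1 entries read)
#5 VA=0x340000D4A (r,kernel):
  L0 @0x29[13] → 0x3F002  P=0,RW=1,US=0,PS=0
  → PAGE_NOT_PRESENT  (1 entries read)

Entries read for #0: 3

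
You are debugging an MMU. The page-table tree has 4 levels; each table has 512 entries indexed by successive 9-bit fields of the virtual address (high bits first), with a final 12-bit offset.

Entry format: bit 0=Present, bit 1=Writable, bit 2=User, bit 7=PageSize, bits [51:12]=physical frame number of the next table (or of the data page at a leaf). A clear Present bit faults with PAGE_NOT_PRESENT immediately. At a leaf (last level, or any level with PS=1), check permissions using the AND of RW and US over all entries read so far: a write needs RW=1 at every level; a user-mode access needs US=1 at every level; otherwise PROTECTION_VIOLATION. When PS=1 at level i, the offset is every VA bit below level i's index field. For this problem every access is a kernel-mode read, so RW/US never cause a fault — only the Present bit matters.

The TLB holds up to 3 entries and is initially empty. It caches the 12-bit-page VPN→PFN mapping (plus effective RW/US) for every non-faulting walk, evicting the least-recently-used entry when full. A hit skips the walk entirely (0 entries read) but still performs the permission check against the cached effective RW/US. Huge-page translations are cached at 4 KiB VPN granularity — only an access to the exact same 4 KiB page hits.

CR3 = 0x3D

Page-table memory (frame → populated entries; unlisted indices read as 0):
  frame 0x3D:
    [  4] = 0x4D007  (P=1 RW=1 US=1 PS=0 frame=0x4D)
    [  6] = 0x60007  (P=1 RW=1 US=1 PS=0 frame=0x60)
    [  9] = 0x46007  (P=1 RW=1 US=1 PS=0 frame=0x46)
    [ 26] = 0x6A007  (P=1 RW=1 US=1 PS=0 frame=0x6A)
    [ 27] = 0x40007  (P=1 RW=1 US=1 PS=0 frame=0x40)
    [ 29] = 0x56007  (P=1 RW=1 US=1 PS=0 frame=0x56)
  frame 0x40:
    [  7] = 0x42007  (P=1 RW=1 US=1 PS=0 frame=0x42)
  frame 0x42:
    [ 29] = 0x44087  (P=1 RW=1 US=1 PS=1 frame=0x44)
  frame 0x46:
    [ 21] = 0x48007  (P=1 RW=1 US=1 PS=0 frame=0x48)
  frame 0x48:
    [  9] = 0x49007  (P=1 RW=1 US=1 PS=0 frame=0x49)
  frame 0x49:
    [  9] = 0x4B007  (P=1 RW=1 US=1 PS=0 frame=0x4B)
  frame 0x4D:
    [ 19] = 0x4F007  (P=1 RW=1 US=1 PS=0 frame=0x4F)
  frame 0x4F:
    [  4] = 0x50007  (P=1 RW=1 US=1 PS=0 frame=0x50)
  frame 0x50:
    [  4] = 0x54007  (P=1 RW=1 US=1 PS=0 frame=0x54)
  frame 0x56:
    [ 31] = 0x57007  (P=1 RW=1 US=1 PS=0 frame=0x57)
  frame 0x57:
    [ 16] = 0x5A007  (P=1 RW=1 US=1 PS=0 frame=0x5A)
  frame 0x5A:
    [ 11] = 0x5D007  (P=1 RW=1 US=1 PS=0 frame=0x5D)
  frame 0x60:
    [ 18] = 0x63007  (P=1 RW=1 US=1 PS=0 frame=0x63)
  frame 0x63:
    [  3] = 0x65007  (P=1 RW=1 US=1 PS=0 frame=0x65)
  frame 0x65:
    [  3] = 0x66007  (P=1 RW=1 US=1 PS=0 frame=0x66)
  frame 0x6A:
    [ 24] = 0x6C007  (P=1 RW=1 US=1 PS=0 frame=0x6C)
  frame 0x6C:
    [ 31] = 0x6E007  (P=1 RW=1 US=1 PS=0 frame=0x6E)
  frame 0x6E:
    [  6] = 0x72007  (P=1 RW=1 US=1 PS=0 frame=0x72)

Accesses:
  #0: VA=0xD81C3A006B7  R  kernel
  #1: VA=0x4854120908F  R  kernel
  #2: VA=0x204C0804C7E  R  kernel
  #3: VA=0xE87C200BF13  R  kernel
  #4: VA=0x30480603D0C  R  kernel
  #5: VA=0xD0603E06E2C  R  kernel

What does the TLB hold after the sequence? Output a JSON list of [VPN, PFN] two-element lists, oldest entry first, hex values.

Walk each access:
#0 VA=0xD81C3A006B7 (r,kernel):
  L0: frame=0x3D idx=27 entry=0x40007 [P=1 RW=1 US=1 PS=0]
  L1: frame=0x40 idx=7 entry=0x42007 [P=1 RW=1 US=1 PS=0]
  L2: frame=0x42 idx=29 entry=0x44087 [P=1 RW=1 US=1 PS=1]
  → PA=0x446B7 (huge @L2)  (3 entries read)
#1 VA=0x4854120908F (r,kernel):
  L0: frame=0x3D idx=9 entry=0x46007 [P=1 RW=1 US=1 PS=0]
  L1: frame=0x46 idx=21 entry=0x48007 [P=1 RW=1 US=1 PS=0]
  L2: frame=0x48 idx=9 entry=0x49007 [P=1 RW=1 US=1 PS=0]
  L3: frame=0x49 idx=9 entry=0x4B007 [P=1 RW=1 US=1 PS=0]
  → PA=0x4B08F  (4 entries read)
#2 VA=0x204C0804C7E (r,kernel):
  L0: frame=0x3D idx=4 entry=0x4D007 [P=1 RW=1 US=1 PS=0]
  L1: frame=0x4D idx=19 entry=0x4F007 [P=1 RW=1 US=1 PS=0]
  L2: frame=0x4F idx=4 entry=0x50007 [P=1 RW=1 US=1 PS=0]
  L3: frame=0x50 idx=4 entry=0x54007 [P=1 RW=1 US=1 PS=0]
  → PA=0x54C7E  (4 entries read)
#3 VA=0xE87C200BF13 (r,kernel):
  L0: frame=0x3D idx=29 entry=0x56007 [P=1 RW=1 US=1 PS=0]
  L1: frame=0x56 idx=31 entry=0x57007 [P=1 RW=1 US=1 PS=0]
  L2: frame=0x57 idx=16 entry=0x5A007 [P=1 RW=1 US=1 PS=0]
  L3: frame=0x5A idx=11 entry=0x5D007 [P=1 RW=1 US=1 PS=0]
  → PA=0x5DF13  (4 entries read)
#4 VA=0x30480603D0C (r,kernel):
  L0: frame=0x3D idx=6 entry=0x60007 [P=1 RW=1 US=1 PS=0]
  L1: frame=0x60 idx=18 entry=0x63007 [P=1 RW=1 US=1 PS=0]
  L2: frame=0x63 idx=3 entry=0x65007 [P=1 RW=1 US=1 PS=0]
  L3: frame=0x65 idx=3 entry=0x66007 [P=1 RW=1 US=1 PS=0]
  → PA=0x66D0C  (4 entries read)
#5 VA=0xD0603E06E2C (r,kernel):
  L0: frame=0x3D idx=26 entry=0x6A007 [P=1 RW=1 US=1 PS=0]
  L1: frame=0x6A idx=24 entry=0x6C007 [P=1 RW=1 US=1 PS=0]
  L2: frame=0x6C idx=31 entry=0x6E007 [P=1 RW=1 US=1 PS=0]
  L3: frame=0x6E idx=6 entry=0x72007 [P=1 RW=1 US=1 PS=0]
  → PA=0x72E2C  (4 entries read)

TLB: [["0xE87C200B", "0x5D"], ["0x30480603", "0x66"], ["0xD0603E06", "0x72"]]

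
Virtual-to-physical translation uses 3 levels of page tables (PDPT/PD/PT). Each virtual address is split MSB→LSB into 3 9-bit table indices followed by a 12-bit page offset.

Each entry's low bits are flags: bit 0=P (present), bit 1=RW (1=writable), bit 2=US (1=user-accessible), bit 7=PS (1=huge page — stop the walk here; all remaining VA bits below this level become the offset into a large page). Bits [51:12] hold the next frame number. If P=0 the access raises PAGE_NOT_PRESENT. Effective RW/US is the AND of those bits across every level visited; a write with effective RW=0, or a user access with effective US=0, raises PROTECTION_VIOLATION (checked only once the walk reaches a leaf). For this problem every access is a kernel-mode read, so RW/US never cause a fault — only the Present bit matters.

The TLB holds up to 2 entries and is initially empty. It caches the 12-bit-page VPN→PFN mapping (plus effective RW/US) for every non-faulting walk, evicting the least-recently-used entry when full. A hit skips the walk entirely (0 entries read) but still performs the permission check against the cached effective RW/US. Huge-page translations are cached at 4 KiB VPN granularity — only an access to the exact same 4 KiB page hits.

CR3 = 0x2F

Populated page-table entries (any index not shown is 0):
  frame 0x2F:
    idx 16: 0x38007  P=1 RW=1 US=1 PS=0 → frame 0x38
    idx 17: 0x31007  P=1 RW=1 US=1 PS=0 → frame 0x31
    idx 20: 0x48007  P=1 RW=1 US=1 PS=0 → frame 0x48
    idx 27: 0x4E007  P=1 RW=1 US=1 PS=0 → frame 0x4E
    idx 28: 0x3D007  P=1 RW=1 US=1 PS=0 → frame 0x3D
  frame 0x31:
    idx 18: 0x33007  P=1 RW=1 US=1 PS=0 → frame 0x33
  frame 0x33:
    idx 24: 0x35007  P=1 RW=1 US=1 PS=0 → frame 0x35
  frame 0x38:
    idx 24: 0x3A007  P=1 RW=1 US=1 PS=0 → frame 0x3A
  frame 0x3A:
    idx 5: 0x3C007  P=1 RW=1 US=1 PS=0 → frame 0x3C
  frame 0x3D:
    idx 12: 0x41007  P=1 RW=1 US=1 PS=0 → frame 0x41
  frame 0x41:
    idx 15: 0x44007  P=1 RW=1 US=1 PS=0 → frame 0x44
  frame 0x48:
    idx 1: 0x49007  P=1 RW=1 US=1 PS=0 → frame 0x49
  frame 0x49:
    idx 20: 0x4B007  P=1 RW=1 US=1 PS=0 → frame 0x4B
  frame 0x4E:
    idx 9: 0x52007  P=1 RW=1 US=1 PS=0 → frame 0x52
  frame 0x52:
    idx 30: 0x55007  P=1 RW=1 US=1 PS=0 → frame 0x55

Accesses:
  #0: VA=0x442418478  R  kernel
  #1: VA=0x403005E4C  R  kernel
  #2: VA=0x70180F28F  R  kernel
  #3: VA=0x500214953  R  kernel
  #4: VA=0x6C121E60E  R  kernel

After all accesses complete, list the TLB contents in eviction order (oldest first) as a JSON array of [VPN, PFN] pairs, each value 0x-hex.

Walk each access:
#0 VA=0x442418478 (r,kernel):
  [0] read 0x2F idx=17: raw=0x31007 flags P=1 W=1 U=1 S=0
  [1] read 0x31 idx=18: raw=0x33007 flags P=1 W=1 U=1 S=0
  [2] read 0x33 idx=24: raw=0x35007 flags P=1 W=1 U=1 S=0
  → PA=0x35478  (3 entries read)
#1 VA=0x403005E4C (r,kernel):
  [0] read 0x2F idx=16: raw=0x38007 flags P=1 W=1 U=1 S=0
  [1] read 0x38 idx=24: raw=0x3A007 flags P=1 W=1 U=1 S=0
  [2] read 0x3A idx=5: raw=0x3C007 flags P=1 W=1 U=1 S=0
  → PA=0x3CE4C  (3 entries read)
#2 VA=0x70180F28F (r,kernel):
  [0] read 0x2F idx=28: raw=0x3D007 flags P=1 W=1 U=1 S=0
  [1] read 0x3D idx=12: raw=0x41007 flags P=1 W=1 U=1 S=0
  [2] read 0x41 idx=15: raw=0x44007 flags P=1 W=1 U=1 S=0
  → PA=0x4428F  (3 entries read)
#3 VA=0x500214953 (r,kernel):
  [0] read 0x2F idx=20: raw=0x48007 flags P=1 W=1 U=1 S=0
  [1] read 0x48 idx=1: raw=0x49007 flags P=1 W=1 U=1 S=0
  [2] read 0x49 idx=20: raw=0x4B007 flags P=1 W=1 U=1 S=0
  → PA=0x4B953  (3 entries read)
#4 VA=0x6C121E60E (r,kernel):
  [0] read 0x2F idx=27: raw=0x4E007 flags P=1 W=1 U=1 S=0
  [1] read 0x4E idx=9: raw=0x52007 flags P=1 W=1 U=1 S=0
  [2] read 0x52 idx=30: raw=0x55007 flags P=1 W=1 U=1 S=0
  → PA=0x5560E  (3 entries read)

TLB: [["0x500214", "0x4B"], ["0x6C121E", "0x55"]]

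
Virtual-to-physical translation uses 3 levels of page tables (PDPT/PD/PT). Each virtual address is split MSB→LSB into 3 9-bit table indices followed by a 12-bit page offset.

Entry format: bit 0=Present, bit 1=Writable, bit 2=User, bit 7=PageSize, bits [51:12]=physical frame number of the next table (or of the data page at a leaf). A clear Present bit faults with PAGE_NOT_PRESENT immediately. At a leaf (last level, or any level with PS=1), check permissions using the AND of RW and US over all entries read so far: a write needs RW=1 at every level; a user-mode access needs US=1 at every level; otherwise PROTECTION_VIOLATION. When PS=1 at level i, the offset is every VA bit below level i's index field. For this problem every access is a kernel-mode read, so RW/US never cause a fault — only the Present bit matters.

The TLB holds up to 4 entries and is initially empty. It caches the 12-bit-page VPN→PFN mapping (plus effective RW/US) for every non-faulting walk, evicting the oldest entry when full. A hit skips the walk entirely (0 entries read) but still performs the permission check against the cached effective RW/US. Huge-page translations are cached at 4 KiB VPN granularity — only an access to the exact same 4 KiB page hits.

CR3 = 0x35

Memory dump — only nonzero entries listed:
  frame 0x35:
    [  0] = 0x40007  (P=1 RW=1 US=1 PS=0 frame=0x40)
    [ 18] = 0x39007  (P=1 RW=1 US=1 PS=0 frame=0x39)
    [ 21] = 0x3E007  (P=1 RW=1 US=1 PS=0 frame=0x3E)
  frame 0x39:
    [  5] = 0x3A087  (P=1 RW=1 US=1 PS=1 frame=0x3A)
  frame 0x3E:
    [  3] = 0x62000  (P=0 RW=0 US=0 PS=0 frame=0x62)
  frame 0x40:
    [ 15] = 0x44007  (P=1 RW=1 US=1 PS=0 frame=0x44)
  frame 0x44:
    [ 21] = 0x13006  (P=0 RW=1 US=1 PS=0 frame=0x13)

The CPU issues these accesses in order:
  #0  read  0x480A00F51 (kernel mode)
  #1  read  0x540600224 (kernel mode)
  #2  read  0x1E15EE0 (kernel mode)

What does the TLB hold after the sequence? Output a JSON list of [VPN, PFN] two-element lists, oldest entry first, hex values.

Walk each access:
#0 VA=0x480A00F51 (r,kernel):
  lvl0: tbl 0x35, slot 18 ⇒ 0x39007 (P1/RW1/US1/PS0)
  lvl1: tbl 0x39, slot 5 ⇒ 0x3A087 (P1/RW1/US1/PS1)
  ✓ 0x3AF51 (huge @L1)  — 2 lookups
#1 VA=0x540600224 (r,kernel):
  lvl0: tbl 0x35, slot 21 ⇒ 0x3E007 (P1/RW1/US1/PS0)
  lvl1: tbl 0x3E, slot 3 ⇒ 0x62000 (P0/RW0/US0/PS0)
  → PAGE_NOT_PRESENT  (2 entries read)
#2 VA=0x1E15EE0 (r,kernel):
  lvl0: tbl 0x35, slot 0 ⇒ 0x40007 (P1/RW1/US1/PS0)
  lvl1: tbl 0x40, slot 15 ⇒ 0x44007 (P1/RW1/US1/PS0)
  lvl2: tbl 0x44, slot 21 ⇒ 0x13006 (P0/RW1/US1/PS0)
  → PAGE_NOT_PRESENT  (3 entries read)

TLB: [["0x480A00", "0x3A"]]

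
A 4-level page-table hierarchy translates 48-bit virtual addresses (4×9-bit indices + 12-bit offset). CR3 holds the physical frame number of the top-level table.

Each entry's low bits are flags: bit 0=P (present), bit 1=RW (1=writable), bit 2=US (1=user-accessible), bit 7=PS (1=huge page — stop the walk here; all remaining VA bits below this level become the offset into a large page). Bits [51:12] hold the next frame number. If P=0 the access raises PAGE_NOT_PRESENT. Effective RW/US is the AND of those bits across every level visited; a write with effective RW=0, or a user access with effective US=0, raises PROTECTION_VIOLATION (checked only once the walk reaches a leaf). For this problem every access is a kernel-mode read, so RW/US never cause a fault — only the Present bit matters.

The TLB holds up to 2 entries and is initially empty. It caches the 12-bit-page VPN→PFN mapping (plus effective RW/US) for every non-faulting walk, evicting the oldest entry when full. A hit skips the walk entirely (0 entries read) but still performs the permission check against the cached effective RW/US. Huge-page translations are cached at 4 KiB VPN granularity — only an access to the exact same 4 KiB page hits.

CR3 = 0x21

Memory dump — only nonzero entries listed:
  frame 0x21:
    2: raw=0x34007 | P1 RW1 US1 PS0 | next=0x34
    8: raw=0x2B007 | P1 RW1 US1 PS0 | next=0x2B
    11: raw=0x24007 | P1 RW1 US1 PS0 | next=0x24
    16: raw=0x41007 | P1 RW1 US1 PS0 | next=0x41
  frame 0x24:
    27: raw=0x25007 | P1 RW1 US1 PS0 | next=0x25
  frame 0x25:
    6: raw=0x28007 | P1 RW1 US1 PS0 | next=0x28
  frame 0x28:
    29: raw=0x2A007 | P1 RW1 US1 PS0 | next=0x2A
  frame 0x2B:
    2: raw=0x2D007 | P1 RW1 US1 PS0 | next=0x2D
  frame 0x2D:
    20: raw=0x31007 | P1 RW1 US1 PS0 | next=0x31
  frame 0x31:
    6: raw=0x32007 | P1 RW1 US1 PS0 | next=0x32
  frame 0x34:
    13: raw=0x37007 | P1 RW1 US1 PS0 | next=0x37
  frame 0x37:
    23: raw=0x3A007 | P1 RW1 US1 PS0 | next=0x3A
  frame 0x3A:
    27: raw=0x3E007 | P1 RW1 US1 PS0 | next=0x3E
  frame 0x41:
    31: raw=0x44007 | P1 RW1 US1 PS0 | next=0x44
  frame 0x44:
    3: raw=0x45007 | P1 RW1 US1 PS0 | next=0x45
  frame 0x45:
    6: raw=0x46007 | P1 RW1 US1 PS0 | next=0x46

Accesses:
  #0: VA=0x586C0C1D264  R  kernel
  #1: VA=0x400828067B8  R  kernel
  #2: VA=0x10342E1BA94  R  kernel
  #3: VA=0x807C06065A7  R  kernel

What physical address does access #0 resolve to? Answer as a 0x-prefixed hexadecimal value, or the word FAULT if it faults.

Per-access translation:
#0 VA=0x586C0C1D264 (r,kernel):
  lvl0: tbl 0x21, slot 11 ⇒ 0x24007 (P1/RW1/US1/PS0)
  lvl1: tbl 0x24, slot 27 ⇒ 0x25007 (P1/RW1/US1/PS0)
  lvl2: tbl 0x25, slot 6 ⇒ 0x28007 (P1/RW1/US1/PS0)
  lvl3: tbl 0x28, slot 29 ⇒ 0x2A007 (P1/RW1/US1/PS0)
  ⇒ phys 0x2A264  [4 reads]
#1 VA=0x400828067B8 (r,kernel):
  lvl0: tbl 0x21, slot 8 ⇒ 0x2B007 (P1/RW1/US1/PS0)
  lvl1: tbl 0x2B, slot 2 ⇒ 0x2D007 (P1/RW1/US1/PS0)
  lvl2: tbl 0x2D, slot 20 ⇒ 0x31007 (P1/RW1/US1/PS0)
  lvl3: tbl 0x31, slot 6 ⇒ 0x32007 (P1/RW1/US1/PS0)
  ⇒ phys 0x327B8  [4 reads]
#2 VA=0x10342E1BA94 (r,kernel):
  lvl0: tbl 0x21, slot 2 ⇒ 0x34007 (P1/RW1/US1/PS0)
  lvl1: tbl 0x34, slot 13 ⇒ 0x37007 (P1/RW1/US1/PS0)
  lvl2: tbl 0x37, slot 23 ⇒ 0x3A007 (P1/RW1/US1/PS0)
  lvl3: tbl 0x3A, slot 27 ⇒ 0x3E007 (P1/RW1/US1/PS0)
  ⇒ phys 0x3EA94  [4 reads]
#3 VA=0x807C06065A7 (r,kernel):
  lvl0: tbl 0x21, slot 16 ⇒ 0x41007 (P1/RW1/US1/PS0)
  lvl1: tbl 0x41, slot 31 ⇒ 0x44007 (P1/RW1/US1/PS0)
  lvl2: tbl 0x44, slot 3 ⇒ 0x45007 (P1/RW1/US1/PS0)
  lvl3: tbl 0x45, slot 6 ⇒ 0x46007 (P1/RW1/US1/PS0)
  ⇒ phys 0x465A7  [4 reads]

Access #0 PA: 0x2A264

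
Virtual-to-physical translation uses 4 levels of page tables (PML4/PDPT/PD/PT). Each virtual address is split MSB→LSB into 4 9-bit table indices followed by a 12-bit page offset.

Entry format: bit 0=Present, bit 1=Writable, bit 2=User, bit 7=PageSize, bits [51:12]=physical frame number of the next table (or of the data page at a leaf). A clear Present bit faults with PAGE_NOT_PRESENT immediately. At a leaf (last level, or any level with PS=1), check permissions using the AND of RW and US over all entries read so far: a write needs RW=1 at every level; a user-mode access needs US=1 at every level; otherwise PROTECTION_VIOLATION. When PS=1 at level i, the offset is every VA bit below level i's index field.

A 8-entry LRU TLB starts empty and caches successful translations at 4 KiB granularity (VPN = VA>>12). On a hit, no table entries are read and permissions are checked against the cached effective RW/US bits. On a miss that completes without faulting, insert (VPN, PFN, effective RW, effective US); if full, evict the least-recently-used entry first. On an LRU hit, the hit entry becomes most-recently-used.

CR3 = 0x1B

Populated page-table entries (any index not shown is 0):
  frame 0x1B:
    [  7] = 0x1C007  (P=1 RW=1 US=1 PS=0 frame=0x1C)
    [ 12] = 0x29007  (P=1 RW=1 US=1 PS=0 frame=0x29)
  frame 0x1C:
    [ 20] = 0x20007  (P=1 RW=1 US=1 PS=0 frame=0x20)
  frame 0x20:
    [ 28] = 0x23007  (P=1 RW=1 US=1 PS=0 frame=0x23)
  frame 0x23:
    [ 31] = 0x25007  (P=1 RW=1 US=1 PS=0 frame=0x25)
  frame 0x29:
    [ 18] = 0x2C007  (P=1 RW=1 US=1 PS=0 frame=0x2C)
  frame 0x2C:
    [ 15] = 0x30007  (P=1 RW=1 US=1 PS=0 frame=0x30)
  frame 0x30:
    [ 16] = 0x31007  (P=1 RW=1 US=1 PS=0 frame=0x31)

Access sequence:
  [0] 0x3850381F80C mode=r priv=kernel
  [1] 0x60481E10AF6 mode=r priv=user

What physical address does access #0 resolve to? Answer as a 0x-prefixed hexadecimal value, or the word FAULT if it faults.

Trace:
#0 VA=0x3850381F80C (r,kernel):
  [0] read 0x1B idx=7: raw=0x1C007 flags P=1 W=1 U=1 S=0
  [1] read 0x1C idx=20: raw=0x20007 flags P=1 W=1 U=1 S=0
  [2] read 0x20 idx=28: raw=0x23007 flags P=1 W=1 U=1 S=0
  [3] read 0x23 idx=31: raw=0x25007 flags P=1 W=1 U=1 S=0
  → PA=0x2580C  (4 entries read)
#1 VA=0x60481E10AF6 (r,user):
  [0] read 0x1B idx=12: raw=0x29007 flags P=1 W=1 U=1 S=0
  [1] read 0x29 idx=18: raw=0x2C007 flags P=1 W=1 U=1 S=0
  [2] read 0x2C idx=15: raw=0x30007 flags P=1 W=1 U=1 S=0
  [3] read 0x30 idx=16: raw=0x31007 flags P=1 W=1 U=1 S=0
  → PA=0x31AF6  (4 entries read)

Access #0 PA: 0x2580C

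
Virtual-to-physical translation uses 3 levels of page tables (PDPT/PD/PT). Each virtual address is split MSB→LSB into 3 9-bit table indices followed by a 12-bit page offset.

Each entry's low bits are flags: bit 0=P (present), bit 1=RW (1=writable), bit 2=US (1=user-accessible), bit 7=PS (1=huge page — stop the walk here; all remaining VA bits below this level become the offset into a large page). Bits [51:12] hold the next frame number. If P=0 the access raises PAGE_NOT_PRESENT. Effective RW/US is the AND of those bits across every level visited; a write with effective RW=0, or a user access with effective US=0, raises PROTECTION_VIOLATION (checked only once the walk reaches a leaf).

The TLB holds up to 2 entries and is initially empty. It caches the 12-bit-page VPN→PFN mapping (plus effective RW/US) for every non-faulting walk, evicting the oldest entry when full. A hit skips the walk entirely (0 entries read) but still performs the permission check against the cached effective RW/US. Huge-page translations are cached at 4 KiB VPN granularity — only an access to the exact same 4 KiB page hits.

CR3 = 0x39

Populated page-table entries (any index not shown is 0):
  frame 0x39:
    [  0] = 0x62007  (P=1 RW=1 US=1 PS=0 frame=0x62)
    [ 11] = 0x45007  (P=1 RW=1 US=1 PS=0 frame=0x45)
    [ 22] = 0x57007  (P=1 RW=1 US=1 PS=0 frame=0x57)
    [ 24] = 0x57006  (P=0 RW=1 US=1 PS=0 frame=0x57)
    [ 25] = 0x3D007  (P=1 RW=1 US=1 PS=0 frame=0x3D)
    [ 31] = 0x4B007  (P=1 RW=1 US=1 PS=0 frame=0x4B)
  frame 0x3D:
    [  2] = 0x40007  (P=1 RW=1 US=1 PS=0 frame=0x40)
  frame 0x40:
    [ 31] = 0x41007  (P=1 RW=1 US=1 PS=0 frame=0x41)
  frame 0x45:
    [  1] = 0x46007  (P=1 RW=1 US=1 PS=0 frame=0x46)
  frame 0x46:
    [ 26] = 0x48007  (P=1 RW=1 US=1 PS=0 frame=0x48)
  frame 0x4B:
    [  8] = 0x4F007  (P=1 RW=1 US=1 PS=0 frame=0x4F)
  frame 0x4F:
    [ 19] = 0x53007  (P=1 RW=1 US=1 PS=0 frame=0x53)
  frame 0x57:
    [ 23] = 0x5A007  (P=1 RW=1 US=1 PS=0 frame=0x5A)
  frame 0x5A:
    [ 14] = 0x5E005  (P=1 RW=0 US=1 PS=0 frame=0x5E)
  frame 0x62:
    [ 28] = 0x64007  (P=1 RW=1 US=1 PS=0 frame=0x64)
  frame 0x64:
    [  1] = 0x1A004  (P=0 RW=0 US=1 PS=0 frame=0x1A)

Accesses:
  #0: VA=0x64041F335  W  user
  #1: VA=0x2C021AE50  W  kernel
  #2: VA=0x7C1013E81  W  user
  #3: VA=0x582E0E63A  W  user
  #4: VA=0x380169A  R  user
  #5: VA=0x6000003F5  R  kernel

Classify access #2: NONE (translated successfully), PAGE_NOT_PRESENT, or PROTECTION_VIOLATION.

Trace:
#0 VA=0x64041F335 (w,user):
  [0] read 0x39 idx=25: raw=0x3D007 flags P=1 W=1 U=1 S=0
  [1] read 0x3D idx=2: raw=0x40007 flags P=1 W=1 U=1 S=0
  [2] read 0x40 idx=31: raw=0x41007 flags P=1 W=1 U=1 S=0
  ⇒ phys 0x41335  [3 reads]
#1 VA=0x2C021AE50 (w,kernel):
  [0] read 0x39 idx=11: raw=0x45007 flags P=1 W=1 U=1 S=0
  [1] read 0x45 idx=1: raw=0x46007 flags P=1 W=1 U=1 S=0
  [2] read 0x46 idx=26: raw=0x48007 flags P=1 W=1 U=1 S=0
  ⇒ phys 0x48E50  [3 reads]
#2 VA=0x7C1013E81 (w,user):
  [0] read 0x39 idx=31: raw=0x4B007 flags P=1 W=1 U=1 S=0
  [1] read 0x4B idx=8: raw=0x4F007 flags P=1 W=1 U=1 S=0
  [2] read 0x4F idx=19: raw=0x53007 flags P=1 W=1 U=1 S=0
  ⇒ phys 0x53E81  [3 reads]
#3 VA=0x582E0E63A (w,user):
  [0] read 0x39 idx=22: raw=0x57007 flags P=1 W=1 U=1 S=0
  [1] read 0x57 idx=23: raw=0x5A007 flags P=1 W=1 U=1 S=0
  [2] read 0x5A idx=14: raw=0x5E005 flags P=1 W=0 U=1 S=0
  ✗ PROTECTION_VIOLATION  [3 reads]
#4 VA=0x380169A (r,user):
  [0] read 0x39 idx=0: raw=0x62007 flags P=1 W=1 U=1 S=0
  [1] read 0x62 idx=28: raw=0x64007 flags P=1 W=1 U=1 S=0
  [2] read 0x64 idx=1: raw=0x1A004 flags P=0 W=0 U=1 S=0
  ✗ PAGE_NOT_PRESENT  [3 reads]
#5 VA=0x6000003F5 (r,kernel):
  [0] read 0x39 idx=24: raw=0x57006 flags P=0 W=1 U=1 S=0
  ✗ PAGE_NOT_PRESENT  [1 reads]

Access #2 fault: NONE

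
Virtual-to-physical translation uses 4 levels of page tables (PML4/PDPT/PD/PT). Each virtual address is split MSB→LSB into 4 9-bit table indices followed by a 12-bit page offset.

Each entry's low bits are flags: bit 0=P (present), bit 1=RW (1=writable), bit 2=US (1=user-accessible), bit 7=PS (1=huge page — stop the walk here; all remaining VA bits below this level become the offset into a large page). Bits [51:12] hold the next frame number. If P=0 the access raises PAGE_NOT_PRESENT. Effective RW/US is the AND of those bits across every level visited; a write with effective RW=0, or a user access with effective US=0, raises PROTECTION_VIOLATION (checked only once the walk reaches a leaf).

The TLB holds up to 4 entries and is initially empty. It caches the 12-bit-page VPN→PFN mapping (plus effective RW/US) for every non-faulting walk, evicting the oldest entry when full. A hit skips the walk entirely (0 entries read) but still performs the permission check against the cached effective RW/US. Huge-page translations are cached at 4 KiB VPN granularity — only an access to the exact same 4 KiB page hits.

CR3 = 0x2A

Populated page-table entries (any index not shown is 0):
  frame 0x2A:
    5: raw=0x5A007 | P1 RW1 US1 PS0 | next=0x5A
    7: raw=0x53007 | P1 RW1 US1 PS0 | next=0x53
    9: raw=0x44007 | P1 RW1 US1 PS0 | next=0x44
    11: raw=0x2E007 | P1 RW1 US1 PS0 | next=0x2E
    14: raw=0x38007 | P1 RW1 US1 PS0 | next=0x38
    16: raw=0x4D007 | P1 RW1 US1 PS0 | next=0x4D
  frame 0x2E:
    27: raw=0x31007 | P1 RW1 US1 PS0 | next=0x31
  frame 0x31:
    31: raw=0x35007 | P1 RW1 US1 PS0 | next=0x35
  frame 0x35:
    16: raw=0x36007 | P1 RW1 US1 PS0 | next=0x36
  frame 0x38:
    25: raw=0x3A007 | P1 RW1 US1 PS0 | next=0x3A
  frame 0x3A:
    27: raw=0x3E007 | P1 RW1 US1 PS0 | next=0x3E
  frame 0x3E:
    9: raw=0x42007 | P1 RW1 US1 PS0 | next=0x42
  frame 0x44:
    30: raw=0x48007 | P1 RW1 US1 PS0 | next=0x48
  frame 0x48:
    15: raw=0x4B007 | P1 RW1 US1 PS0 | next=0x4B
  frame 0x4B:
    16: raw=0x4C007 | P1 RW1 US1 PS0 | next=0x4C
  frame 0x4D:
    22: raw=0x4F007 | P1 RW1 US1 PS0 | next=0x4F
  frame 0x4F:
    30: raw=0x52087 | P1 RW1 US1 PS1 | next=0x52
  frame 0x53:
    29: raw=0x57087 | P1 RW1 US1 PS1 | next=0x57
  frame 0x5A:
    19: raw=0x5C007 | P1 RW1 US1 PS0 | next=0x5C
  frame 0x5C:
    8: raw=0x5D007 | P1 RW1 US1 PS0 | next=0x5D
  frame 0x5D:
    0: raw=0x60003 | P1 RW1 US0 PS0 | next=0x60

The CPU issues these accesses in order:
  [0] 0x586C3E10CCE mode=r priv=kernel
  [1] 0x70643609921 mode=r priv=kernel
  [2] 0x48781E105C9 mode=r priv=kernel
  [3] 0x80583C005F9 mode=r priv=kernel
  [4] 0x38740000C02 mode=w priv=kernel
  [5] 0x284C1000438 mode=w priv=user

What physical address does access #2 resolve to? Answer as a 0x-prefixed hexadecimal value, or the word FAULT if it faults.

Walk each access:
#0 VA=0x586C3E10CCE (r,kernel):
  L0 @0x2A[11] → 0x2E007  P=1,RW=1,US=1,PS=0
  L1 @0x2E[27] → 0x31007  P=1,RW=1,US=1,PS=0
  L2 @0x31[31] → 0x35007  P=1,RW=1,US=1,PS=0
  L3 @0x35[16] → 0x36007  P=1,RW=1,US=1,PS=0
  ⇒ phys 0x36CCE  [4 reads]
#1 VA=0x70643609921 (r,kernel):
  L0 @0x2A[14] → 0x38007  P=1,RW=1,US=1,PS=0
  L1 @0x38[25] → 0x3A007  P=1,RW=1,US=1,PS=0
  L2 @0x3A[27] → 0x3E007  P=1,RW=1,US=1,PS=0
  L3 @0x3E[9] → 0x42007  P=1,RW=1,US=1,PS=0
  ⇒ phys 0x42921  [4 reads]
#2 VA=0x48781E105C9 (r,kernel):
  L0 @0x2A[9] → 0x44007  P=1,RW=1,US=1,PS=0
  L1 @0x44[30] → 0x48007  P=1,RW=1,US=1,PS=0
  L2 @0x48[15] → 0x4B007  P=1,RW=1,US=1,PS=0
  L3 @0x4B[16] → 0x4C007  P=1,RW=1,US=1,PS=0
  ⇒ phys 0x4C5C9  [4 reads]
#3 VA=0x80583C005F9 (r,kernel):
  L0 @0x2A[16] → 0x4D007  P=1,RW=1,US=1,PS=0
  L1 @0x4D[22] → 0x4F007  P=1,RW=1,US=1,PS=0
  L2 @0x4F[30] → 0x52087  P=1,RW=1,US=1,PS=1
  ⇒ phys 0x525F9 (huge @L2)  [3 reads]
#4 VA=0x38740000C02 (w,kernel):
  L0 @0x2A[7] → 0x53007  P=1,RW=1,US=1,PS=0
  L1 @0x53[29] → 0x57087  P=1,RW=1,US=1,PS=1
  ⇒ phys 0x57C02 (huge @L1)  [2 reads]
#5 VA=0x284C1000438 (w,user):
  L0 @0x2A[5] → 0x5A007  P=1,RW=1,US=1,PS=0
  L1 @0x5A[19] → 0x5C007  P=1,RW=1,US=1,PS=0
  L2 @0x5C[8] → 0x5D007  P=1,RW=1,US=1,PS=0
  L3 @0x5D[0] → 0x60003  P=1,RW=1,US=0,PS=0
  ✗ PROTECTION_VIOLATION  [4 reads]

Access #2 PA: 0x4C5C9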